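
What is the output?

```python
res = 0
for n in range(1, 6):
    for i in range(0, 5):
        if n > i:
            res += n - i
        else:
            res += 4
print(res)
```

n=1,i=0: 1>0, res = 0+1 = 1
n=1,i=1: not 1>1, res = 1+4 = 5
n=1,i=2: not 1>2, res = 5+4 = 9
n=1,i=3: not 1>3, res = 9+4 = 13
n=1,i=4: not 1>4, res = 13+4 = 17
n=2,i=0: 2>0, res = 17+2 = 19
n=2,i=1: 2>1, res = 19+1 = 20
n=2,i=2: not 2>2, res = 20+4 = 24
n=2,i=3: not 2>3, res = 24+4 = 28
n=2,i=4: not 2>4, res = 28+4 = 32
n=3,i=0: 3>0, res = 32+3 = 35
n=3,i=1: 3>1, res = 35+2 = 37
n=3,i=2: 3>2, res = 37+1 = 38
n=3,i=3: not 3>3, res = 38+4 = 42
n=3,i=4: not 3>4, res = 42+4 = 46
n=4,i=0: 4>0, res = 46+4 = 50
n=4,i=1: 4>1, res = 50+3 = 53
n=4,i=2: 4>2, res = 53+2 = 55
n=4,i=3: 4>3, res = 55+1 = 56
n=4,i=4: not 4>4, res = 56+4 = 60
n=5,i=0: 5>0, res = 60+5 = 65
n=5,i=1: 5>1, res = 65+4 = 69
n=5,i=2: 5>2, res = 69+3 = 72
n=5,i=3: 5>3, res = 72+2 = 74
n=5,i=4: 5>4, res = 74+1 = 75

75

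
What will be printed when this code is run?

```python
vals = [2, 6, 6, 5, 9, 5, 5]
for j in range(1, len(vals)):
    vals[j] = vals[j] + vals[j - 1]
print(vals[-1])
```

j=1: vals[1] = 6+2 = 8 → [2, 8, 6, 5, 9, 5, 5]
j=2: vals[2] = 6+8 = 14 → [2, 8, 14, 5, 9, 5, 5]
j=3: vals[3] = 5+14 = 19 → [2, 8, 14, 19, 9, 5, 5]
j=4: vals[4] = 9+19 = 28 → [2, 8, 14, 19, 28, 5, 5]
j=5: vals[5] = 5+28 = 33 → [2, 8, 14, 19, 28, 33, 5]
j=6: vals[6] = 5+33 = 38 → [2, 8, 14, 19, 28, 33, 38]

38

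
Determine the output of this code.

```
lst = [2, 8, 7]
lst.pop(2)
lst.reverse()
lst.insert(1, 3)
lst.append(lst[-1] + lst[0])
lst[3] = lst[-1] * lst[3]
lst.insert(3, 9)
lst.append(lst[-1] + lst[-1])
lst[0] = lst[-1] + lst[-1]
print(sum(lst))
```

714

pop(2) removes 7 → [2, 8]
reverse → [8, 2]
insert 3 at 1 → [8, 3, 2]
append lst[-1]+lst[0] = 2+8 = 10 → [8, 3, 2, 10]
lst[3] = lst[-1]*lst[3] = 10*10 = 100 → [8, 3, 2, 100]
insert 9 at 3 → [8, 3, 2, 9, 100]
append lst[-1]+lst[-1] = 100+100 = 200 → [8, 3, 2, 9, 100, 200]
lst[0] = lst[-1]+lst[-1] = 200+200 = 400 → [400, 3, 2, 9, 100, 200]
sum = 714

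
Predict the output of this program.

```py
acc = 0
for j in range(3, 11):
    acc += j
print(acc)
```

j=3: acc = 0+3 = 3
j=4: acc = 3+4 = 7
j=5: acc = 7+5 = 12
j=6: acc = 12+6 = 18
j=7: acc = 18+7 = 25
j=8: acc = 25+8 = 33
j=9: acc = 33+9 = 42
j=10: acc = 42+10 = 52

52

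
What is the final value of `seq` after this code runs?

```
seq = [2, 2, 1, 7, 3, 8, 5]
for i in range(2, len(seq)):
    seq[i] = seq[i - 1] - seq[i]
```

i=2: seq[2] = 2-1 = 1 → [2, 2, 1, 7, 3, 8, 5]
i=3: seq[3] = 1-7 = -6 → [2, 2, 1, -6, 3, 8, 5]
i=4: seq[4] = (-6)-3 = -9 → [2, 2, 1, -6, -9, 8, 5]
i=5: seq[5] = (-9)-8 = -17 → [2, 2, 1, -6, -9, -17, 5]
i=6: seq[6] = (-17)-5 = -22 → [2, 2, 1, -6, -9, -17, -22]

[2, 2, 1, -6, -9, -17, -22]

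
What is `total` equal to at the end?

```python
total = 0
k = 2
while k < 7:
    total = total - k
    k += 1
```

k=2: total = 0-2 = -2
k=3: total = (-2)-3 = -5
k=4: total = (-5)-4 = -9
k=5: total = (-9)-5 = -14
k=6: total = (-14)-6 = -20

-20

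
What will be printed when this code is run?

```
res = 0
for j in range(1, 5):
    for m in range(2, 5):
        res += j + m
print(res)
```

66

j=1,m=2: res = 0+3 = 3
j=1,m=3: res = 3+4 = 7
j=1,m=4: res = 7+5 = 12
j=2,m=2: res = 12+4 = 16
j=2,m=3: res = 16+5 = 21
j=2,m=4: res = 21+6 = 27
j=3,m=2: res = 27+5 = 32
j=3,m=3: res = 32+6 = 38
j=3,m=4: res = 38+7 = 45
j=4,m=2: res = 45+6 = 51
j=4,m=3: res = 51+7 = 58
j=4,m=4: res = 58+8 = 66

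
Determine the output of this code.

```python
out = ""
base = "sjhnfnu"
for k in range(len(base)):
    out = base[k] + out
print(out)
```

k=0: prepend 's' → 's'
k=1: prepend 'j' → 'js'
k=2: prepend 'h' → 'hjs'
k=3: prepend 'n' → 'nhjs'
k=4: prepend 'f' → 'fnhjs'
k=5: prepend 'n' → 'nfnhjs'
k=6: prepend 'u' → 'unfnhjs'

unfnhjs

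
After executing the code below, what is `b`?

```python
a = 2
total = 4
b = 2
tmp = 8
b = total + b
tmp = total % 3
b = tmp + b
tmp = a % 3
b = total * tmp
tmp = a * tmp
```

b = 4+2 = 6
tmp = 4%3 = 1
b = 1+6 = 7
tmp = 2%3 = 2
b = 4*2 = 8
tmp = 2*2 = 4

8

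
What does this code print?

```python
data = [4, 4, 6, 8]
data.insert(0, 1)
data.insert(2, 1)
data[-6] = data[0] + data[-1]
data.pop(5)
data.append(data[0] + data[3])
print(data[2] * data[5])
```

13

insert 1 at 0 → [1, 4, 4, 6, 8]
insert 1 at 2 → [1, 4, 1, 4, 6, 8]
data[-6] = data[0]+data[-1] = 1+8 = 9 → [9, 4, 1, 4, 6, 8]
pop(5) removes 8 → [9, 4, 1, 4, 6]
append data[0]+data[3] = 9+4 = 13 → [9, 4, 1, 4, 6, 13]
data[2]*data[5] = 1*13 = 13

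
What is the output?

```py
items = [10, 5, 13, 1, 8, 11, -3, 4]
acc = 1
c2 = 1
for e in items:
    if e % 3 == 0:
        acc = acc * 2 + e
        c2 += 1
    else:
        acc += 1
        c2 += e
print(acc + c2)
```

e=10: not %3==0, acc = 1+1 = 2; c2=11
e=5: not %3==0, acc = 2+1 = 3; c2=16
e=13: not %3==0, acc = 3+1 = 4; c2=29
e=1: not %3==0, acc = 4+1 = 5; c2=30
e=8: not %3==0, acc = 5+1 = 6; c2=38
e=11: not %3==0, acc = 6+1 = 7; c2=49
e=-3: %3==0, acc = 7*2+(-3) = 11; c2=50
e=4: not %3==0, acc = 11+1 = 12; c2=54
acc+c2 = 12+54 = 66

66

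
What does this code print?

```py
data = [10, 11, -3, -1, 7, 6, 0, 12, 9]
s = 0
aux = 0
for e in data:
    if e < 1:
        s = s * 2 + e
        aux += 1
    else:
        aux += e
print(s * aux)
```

e=10: not <1; aux=10
e=11: not <1; aux=21
e=-3: <1, s = 0*2+(-3) = -3; aux=22
e=-1: <1, s = (-3)*2+(-1) = -7; aux=23
e=7: not <1; aux=30
e=6: not <1; aux=36
e=0: <1, s = (-7)*2+0 = -14; aux=37
e=12: not <1; aux=49
e=9: not <1; aux=58
s*aux = (-14)*58 = -812

-812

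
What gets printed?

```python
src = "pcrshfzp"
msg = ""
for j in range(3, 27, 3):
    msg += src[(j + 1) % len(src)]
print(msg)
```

hprfpszc

j=3: add src[4]='h' → 'h'
j=6: add src[7]='p' → 'hp'
j=9: add src[2]='r' → 'hpr'
j=12: add src[5]='f' → 'hprf'
j=15: add src[0]='p' → 'hprfp'
j=18: add src[3]='s' → 'hprfps'
j=21: add src[6]='z' → 'hprfpsz'
j=24: add src[1]='c' → 'hprfpszc'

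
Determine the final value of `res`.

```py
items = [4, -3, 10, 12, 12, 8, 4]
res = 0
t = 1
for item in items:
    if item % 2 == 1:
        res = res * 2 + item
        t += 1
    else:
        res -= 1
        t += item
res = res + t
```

42

item=4: not odd, res = 0-1 = -1; t=5
item=-3: odd, res = (-1)*2+(-3) = -5; t=6
item=10: not odd, res = (-5)-1 = -6; t=16
item=12: not odd, res = (-6)-1 = -7; t=28
item=12: not odd, res = (-7)-1 = -8; t=40
item=8: not odd, res = (-8)-1 = -9; t=48
item=4: not odd, res = (-9)-1 = -10; t=52
res+t = (-10)+52 = 42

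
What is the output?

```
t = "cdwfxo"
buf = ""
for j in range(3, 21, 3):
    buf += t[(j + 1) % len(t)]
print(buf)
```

xdxdxd

j=3: add t[4]='x' → 'x'
j=6: add t[1]='d' → 'xd'
j=9: add t[4]='x' → 'xdx'
j=12: add t[1]='d' → 'xdxd'
j=15: add t[4]='x' → 'xdxdx'
j=18: add t[1]='d' → 'xdxdxd'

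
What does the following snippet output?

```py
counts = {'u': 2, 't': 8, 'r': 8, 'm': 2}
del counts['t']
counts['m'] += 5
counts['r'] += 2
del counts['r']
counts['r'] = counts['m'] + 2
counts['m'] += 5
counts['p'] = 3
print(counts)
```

{'u': 2, 'm': 12, 'r': 9, 'p': 3}

del 't' → {'u': 2, 'r': 8, 'm': 2}
counts['m'] = 2+5 = 7 → {'u': 2, 'r': 8, 'm': 7}
counts['r'] = 8+2 = 10 → {'u': 2, 'r': 10, 'm': 7}
del 'r' → {'u': 2, 'm': 7}
counts['r'] = counts['m']+2 = 9 → {'u': 2, 'm': 7, 'r': 9}
counts['m'] = 7+5 = 12 → {'u': 2, 'm': 12, 'r': 9}
counts['p'] = 3 → {'u': 2, 'm': 12, 'r': 9, 'p': 3}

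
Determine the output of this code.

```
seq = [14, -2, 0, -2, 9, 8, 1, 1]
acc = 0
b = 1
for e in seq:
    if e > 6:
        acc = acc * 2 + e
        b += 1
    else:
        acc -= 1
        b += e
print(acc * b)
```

136

e=14: >6, acc = 0*2+14 = 14; b=2
e=-2: not >6, acc = 14-1 = 13; b=0
e=0: not >6, acc = 13-1 = 12; b=0
e=-2: not >6, acc = 12-1 = 11; b=-2
e=9: >6, acc = 11*2+9 = 31; b=-1
e=8: >6, acc = 31*2+8 = 70; b=0
e=1: not >6, acc = 70-1 = 69; b=1
e=1: not >6, acc = 69-1 = 68; b=2
acc*b = 68*2 = 136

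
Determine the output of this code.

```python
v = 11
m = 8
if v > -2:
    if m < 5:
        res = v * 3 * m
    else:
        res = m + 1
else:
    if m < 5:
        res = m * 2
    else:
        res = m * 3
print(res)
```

v=11, m=8
v > -2 is True; m < 5 is False
→ res = m + 1 = 9

9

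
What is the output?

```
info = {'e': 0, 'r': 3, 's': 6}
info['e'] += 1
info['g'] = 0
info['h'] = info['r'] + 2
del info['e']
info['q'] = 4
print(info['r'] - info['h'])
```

info['e'] = 0+1 = 1 → {'e': 1, 'r': 3, 's': 6}
info['g'] = 0 → {'e': 1, 'r': 3, 's': 6, 'g': 0}
info['h'] = info['r']+2 = 5 → {'e': 1, 'r': 3, 's': 6, 'g': 0, 'h': 5}
del 'e' → {'r': 3, 's': 6, 'g': 0, 'h': 5}
info['q'] = 4 → {'r': 3, 's': 6, 'g': 0, 'h': 5, 'q': 4}
info['r']-info['h'] = 3-5 = -2

-2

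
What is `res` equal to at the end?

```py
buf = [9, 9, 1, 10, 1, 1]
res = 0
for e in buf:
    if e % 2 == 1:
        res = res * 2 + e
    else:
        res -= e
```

e=9: odd, res = 0*2+9 = 9
e=9: odd, res = 9*2+9 = 27
e=1: odd, res = 27*2+1 = 55
e=10: not odd, res = 55-10 = 45
e=1: odd, res = 45*2+1 = 91
e=1: odd, res = 91*2+1 = 183

183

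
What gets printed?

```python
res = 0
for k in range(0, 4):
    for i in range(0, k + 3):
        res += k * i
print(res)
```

k=0,i=0: res = 0+0 = 0
k=0,i=1: res = 0+0 = 0
k=0,i=2: res = 0+0 = 0
k=1,i=0: res = 0+0 = 0
k=1,i=1: res = 0+1 = 1
k=1,i=2: res = 1+2 = 3
k=1,i=3: res = 3+3 = 6
k=2,i=0: res = 6+0 = 6
k=2,i=1: res = 6+2 = 8
k=2,i=2: res = 8+4 = 12
k=2,i=3: res = 12+6 = 18
k=2,i=4: res = 18+8 = 26
k=3,i=0: res = 26+0 = 26
k=3,i=1: res = 26+3 = 29
k=3,i=2: res = 29+6 = 35
k=3,i=3: res = 35+9 = 44
k=3,i=4: res = 44+12 = 56
k=3,i=5: res = 56+15 = 71

71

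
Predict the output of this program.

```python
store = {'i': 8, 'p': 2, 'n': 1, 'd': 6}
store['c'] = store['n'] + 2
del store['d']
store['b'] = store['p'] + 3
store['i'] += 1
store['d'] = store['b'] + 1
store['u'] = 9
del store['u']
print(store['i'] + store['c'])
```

12

store['c'] = store['n']+2 = 3 → {'i': 8, 'p': 2, 'n': 1, 'd': 6, 'c': 3}
del 'd' → {'i': 8, 'p': 2, 'n': 1, 'c': 3}
store['b'] = store['p']+3 = 5 → {'i': 8, 'p': 2, 'n': 1, 'c': 3, 'b': 5}
store['i'] = 8+1 = 9 → {'i': 9, 'p': 2, 'n': 1, 'c': 3, 'b': 5}
store['d'] = store['b']+1 = 6 → {'i': 9, 'p': 2, 'n': 1, 'c': 3, 'b': 5, 'd': 6}
store['u'] = 9 → {'i': 9, 'p': 2, 'n': 1, 'c': 3, 'b': 5, 'd': 6, 'u': 9}
del 'u' → {'i': 9, 'p': 2, 'n': 1, 'c': 3, 'b': 5, 'd': 6}
store['i']+store['c'] = 9+3 = 12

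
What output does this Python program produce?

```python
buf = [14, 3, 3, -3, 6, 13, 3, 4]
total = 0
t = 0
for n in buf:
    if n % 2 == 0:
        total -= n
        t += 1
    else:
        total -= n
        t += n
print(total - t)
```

n=14: even, total = 0-14 = -14; t=1
n=3: not even, total = (-14)-3 = -17; t=4
n=3: not even, total = (-17)-3 = -20; t=7
n=-3: not even, total = (-20)-(-3) = -17; t=4
n=6: even, total = (-17)-6 = -23; t=5
n=13: not even, total = (-23)-13 = -36; t=18
n=3: not even, total = (-36)-3 = -39; t=21
n=4: even, total = (-39)-4 = -43; t=22
total-t = (-43)-22 = -65

-65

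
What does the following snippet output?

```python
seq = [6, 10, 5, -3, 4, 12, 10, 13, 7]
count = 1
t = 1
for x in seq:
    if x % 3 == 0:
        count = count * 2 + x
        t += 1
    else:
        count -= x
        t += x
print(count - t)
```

-113

x=6: %3==0, count = 1*2+6 = 8; t=2
x=10: not %3==0, count = 8-10 = -2; t=12
x=5: not %3==0, count = (-2)-5 = -7; t=17
x=-3: %3==0, count = (-7)*2+(-3) = -17; t=18
x=4: not %3==0, count = (-17)-4 = -21; t=22
x=12: %3==0, count = (-21)*2+12 = -30; t=23
x=10: not %3==0, count = (-30)-10 = -40; t=33
x=13: not %3==0, count = (-40)-13 = -53; t=46
x=7: not %3==0, count = (-53)-7 = -60; t=53
count-t = (-60)-53 = -113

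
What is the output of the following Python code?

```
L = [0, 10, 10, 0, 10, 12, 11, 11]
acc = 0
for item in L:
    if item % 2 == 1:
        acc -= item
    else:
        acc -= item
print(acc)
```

-64

item=0: not odd, acc = 0-0 = 0
item=10: not odd, acc = 0-10 = -10
item=10: not odd, acc = (-10)-10 = -20
item=0: not odd, acc = (-20)-0 = -20
item=10: not odd, acc = (-20)-10 = -30
item=12: not odd, acc = (-30)-12 = -42
item=11: odd, acc = (-42)-11 = -53
item=11: odd, acc = (-53)-11 = -64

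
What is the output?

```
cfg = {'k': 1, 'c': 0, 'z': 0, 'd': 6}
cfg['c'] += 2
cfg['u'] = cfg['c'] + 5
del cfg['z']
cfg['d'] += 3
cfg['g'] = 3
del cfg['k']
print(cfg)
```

cfg['c'] = 0+2 = 2 → {'k': 1, 'c': 2, 'z': 0, 'd': 6}
cfg['u'] = cfg['c']+5 = 7 → {'k': 1, 'c': 2, 'z': 0, 'd': 6, 'u': 7}
del 'z' → {'k': 1, 'c': 2, 'd': 6, 'u': 7}
cfg['d'] = 6+3 = 9 → {'k': 1, 'c': 2, 'd': 9, 'u': 7}
cfg['g'] = 3 → {'k': 1, 'c': 2, 'd': 9, 'u': 7, 'g': 3}
del 'k' → {'c': 2, 'd': 9, 'u': 7, 'g': 3}

{'c': 2, 'd': 9, 'u': 7, 'g': 3}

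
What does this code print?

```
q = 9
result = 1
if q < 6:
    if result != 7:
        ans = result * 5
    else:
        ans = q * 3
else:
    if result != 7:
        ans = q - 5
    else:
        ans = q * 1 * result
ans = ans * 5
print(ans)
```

q=9, result=1
q < 6 is False; result != 7 is True
→ ans = q - 5 = 4
ans = 4*5 = 20

20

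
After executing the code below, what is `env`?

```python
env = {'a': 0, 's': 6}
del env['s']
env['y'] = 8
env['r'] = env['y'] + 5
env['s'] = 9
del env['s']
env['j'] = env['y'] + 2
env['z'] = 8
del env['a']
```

{'y': 8, 'r': 13, 'j': 10, 'z': 8}

del 's' → {'a': 0}
env['y'] = 8 → {'a': 0, 'y': 8}
env['r'] = env['y']+5 = 13 → {'a': 0, 'y': 8, 'r': 13}
env['s'] = 9 → {'a': 0, 'y': 8, 'r': 13, 's': 9}
del 's' → {'a': 0, 'y': 8, 'r': 13}
env['j'] = env['y']+2 = 10 → {'a': 0, 'y': 8, 'r': 13, 'j': 10}
env['z'] = 8 → {'a': 0, 'y': 8, 'r': 13, 'j': 10, 'z': 8}
del 'a' → {'y': 8, 'r': 13, 'j': 10, 'z': 8}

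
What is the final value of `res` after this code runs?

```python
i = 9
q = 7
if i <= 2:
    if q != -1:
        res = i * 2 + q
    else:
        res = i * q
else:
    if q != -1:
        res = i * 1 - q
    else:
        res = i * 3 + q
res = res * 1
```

i=9, q=7
i <= 2 is False; q != -1 is True
→ res = i * 1 - q = 2
res = 2*1 = 2

2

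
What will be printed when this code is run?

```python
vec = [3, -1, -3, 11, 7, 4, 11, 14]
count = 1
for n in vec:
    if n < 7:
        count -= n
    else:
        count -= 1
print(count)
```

-6

n=3: <7, count = 1-3 = -2
n=-1: <7, count = (-2)-(-1) = -1
n=-3: <7, count = (-1)-(-3) = 2
n=11: not <7, count = 2-1 = 1
n=7: not <7, count = 1-1 = 0
n=4: <7, count = 0-4 = -4
n=11: not <7, count = (-4)-1 = -5
n=14: not <7, count = (-5)-1 = -6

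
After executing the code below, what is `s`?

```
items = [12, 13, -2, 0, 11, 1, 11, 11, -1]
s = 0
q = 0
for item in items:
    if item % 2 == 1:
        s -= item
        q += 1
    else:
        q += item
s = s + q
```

item=12: not odd; q=12
item=13: odd, s = 0-13 = -13; q=13
item=-2: not odd; q=11
item=0: not odd; q=11
item=11: odd, s = (-13)-11 = -24; q=12
item=1: odd, s = (-24)-1 = -25; q=13
item=11: odd, s = (-25)-11 = -36; q=14
item=11: odd, s = (-36)-11 = -47; q=15
item=-1: odd, s = (-47)-(-1) = -46; q=16
s+q = (-46)+16 = -30

-30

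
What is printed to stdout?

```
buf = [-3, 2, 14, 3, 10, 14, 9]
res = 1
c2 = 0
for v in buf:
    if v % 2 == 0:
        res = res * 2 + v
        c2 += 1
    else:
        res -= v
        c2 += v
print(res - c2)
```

v=-3: not even, res = 1-(-3) = 4; c2=-3
v=2: even, res = 4*2+2 = 10; c2=-2
v=14: even, res = 10*2+14 = 34; c2=-1
v=3: not even, res = 34-3 = 31; c2=2
v=10: even, res = 31*2+10 = 72; c2=3
v=14: even, res = 72*2+14 = 158; c2=4
v=9: not even, res = 158-9 = 149; c2=13
res-c2 = 149-13 = 136

136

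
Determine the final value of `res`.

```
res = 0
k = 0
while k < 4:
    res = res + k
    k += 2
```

2

k=0: res = 0+0 = 0
k=2: res = 0+2 = 2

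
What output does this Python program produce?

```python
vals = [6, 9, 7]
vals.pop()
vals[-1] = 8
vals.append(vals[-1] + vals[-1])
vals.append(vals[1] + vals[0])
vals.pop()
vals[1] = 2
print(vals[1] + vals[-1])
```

18

pop() removes 7 → [6, 9]
vals[-1] = 8 → [6, 8]
append vals[-1]+vals[-1] = 8+8 = 16 → [6, 8, 16]
append vals[1]+vals[0] = 8+6 = 14 → [6, 8, 16, 14]
pop() removes 14 → [6, 8, 16]
vals[1] = 2 → [6, 2, 16]
vals[1]+vals[-1] = 2+16 = 18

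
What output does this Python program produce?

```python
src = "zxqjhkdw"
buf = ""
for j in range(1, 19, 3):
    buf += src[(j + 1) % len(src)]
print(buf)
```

j=1: add src[2]='q' → 'q'
j=4: add src[5]='k' → 'qk'
j=7: add src[0]='z' → 'qkz'
j=10: add src[3]='j' → 'qkzj'
j=13: add src[6]='d' → 'qkzjd'
j=16: add src[1]='x' → 'qkzjdx'

qkzjdx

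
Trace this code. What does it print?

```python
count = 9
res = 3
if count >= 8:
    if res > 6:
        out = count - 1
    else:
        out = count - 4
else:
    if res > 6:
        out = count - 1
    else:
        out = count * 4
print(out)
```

count=9, res=3
count >= 8 is True; res > 6 is False
→ out = count - 4 = 5

5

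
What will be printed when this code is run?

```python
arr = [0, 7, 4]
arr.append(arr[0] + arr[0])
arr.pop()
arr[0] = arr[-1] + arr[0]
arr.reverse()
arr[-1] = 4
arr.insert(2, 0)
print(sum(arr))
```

append arr[0]+arr[0] = 0+0 = 0 → [0, 7, 4, 0]
pop() removes 0 → [0, 7, 4]
arr[0] = arr[-1]+arr[0] = 4+0 = 4 → [4, 7, 4]
reverse → [4, 7, 4]
arr[-1] = 4 → [4, 7, 4]
insert 0 at 2 → [4, 7, 0, 4]
sum = 15

15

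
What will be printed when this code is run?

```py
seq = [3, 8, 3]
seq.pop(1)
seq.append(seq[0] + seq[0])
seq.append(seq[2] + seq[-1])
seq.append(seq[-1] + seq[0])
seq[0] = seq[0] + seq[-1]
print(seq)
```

pop(1) removes 8 → [3, 3]
append seq[0]+seq[0] = 3+3 = 6 → [3, 3, 6]
append seq[2]+seq[-1] = 6+6 = 12 → [3, 3, 6, 12]
append seq[-1]+seq[0] = 12+3 = 15 → [3, 3, 6, 12, 15]
seq[0] = seq[0]+seq[-1] = 3+15 = 18 → [18, 3, 6, 12, 15]

[18, 3, 6, 12, 15]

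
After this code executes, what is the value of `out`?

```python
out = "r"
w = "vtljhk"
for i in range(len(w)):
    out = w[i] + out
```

'khjltvr'

i=0: prepend 'v' → 'vr'
i=1: prepend 't' → 'tvr'
i=2: prepend 'l' → 'ltvr'
i=3: prepend 'j' → 'jltvr'
i=4: prepend 'h' → 'hjltvr'
i=5: prepend 'k' → 'khjltvr'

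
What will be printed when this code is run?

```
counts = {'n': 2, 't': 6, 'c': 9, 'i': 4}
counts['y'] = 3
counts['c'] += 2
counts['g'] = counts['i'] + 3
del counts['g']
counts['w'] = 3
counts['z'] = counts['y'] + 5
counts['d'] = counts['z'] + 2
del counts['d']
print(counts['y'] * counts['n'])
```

6

counts['y'] = 3 → {'n': 2, 't': 6, 'c': 9, 'i': 4, 'y': 3}
counts['c'] = 9+2 = 11 → {'n': 2, 't': 6, 'c': 11, 'i': 4, 'y': 3}
counts['g'] = counts['i']+3 = 7 → {'n': 2, 't': 6, 'c': 11, 'i': 4, 'y': 3, 'g': 7}
del 'g' → {'n': 2, 't': 6, 'c': 11, 'i': 4, 'y': 3}
counts['w'] = 3 → {'n': 2, 't': 6, 'c': 11, 'i': 4, 'y': 3, 'w': 3}
counts['z'] = counts['y']+5 = 8 → {'n': 2, 't': 6, 'c': 11, 'i': 4, 'y': 3, 'w': 3, 'z': 8}
counts['d'] = counts['z']+2 = 10 → {'n': 2, 't': 6, 'c': 11, 'i': 4, 'y': 3, 'w': 3, 'z': 8, 'd': 10}
del 'd' → {'n': 2, 't': 6, 'c': 11, 'i': 4, 'y': 3, 'w': 3, 'z': 8}
counts['y']*counts['n'] = 3*2 = 6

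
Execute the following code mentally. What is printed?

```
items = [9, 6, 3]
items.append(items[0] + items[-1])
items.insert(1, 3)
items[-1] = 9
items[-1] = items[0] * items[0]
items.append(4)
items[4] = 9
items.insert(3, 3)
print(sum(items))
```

append items[0]+items[-1] = 9+3 = 12 → [9, 6, 3, 12]
insert 3 at 1 → [9, 3, 6, 3, 12]
items[-1] = 9 → [9, 3, 6, 3, 9]
items[-1] = items[0]*items[0] = 9*9 = 81 → [9, 3, 6, 3, 81]
append 4 → [9, 3, 6, 3, 81, 4]
items[4] = 9 → [9, 3, 6, 3, 9, 4]
insert 3 at 3 → [9, 3, 6, 3, 3, 9, 4]
sum = 37

37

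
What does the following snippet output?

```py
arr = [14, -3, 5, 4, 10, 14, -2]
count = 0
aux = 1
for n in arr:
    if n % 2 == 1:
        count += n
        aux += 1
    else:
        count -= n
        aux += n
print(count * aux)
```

n=14: not odd, count = 0-14 = -14; aux=15
n=-3: odd, count = (-14)+(-3) = -17; aux=16
n=5: odd, count = (-17)+5 = -12; aux=17
n=4: not odd, count = (-12)-4 = -16; aux=21
n=10: not odd, count = (-16)-10 = -26; aux=31
n=14: not odd, count = (-26)-14 = -40; aux=45
n=-2: not odd, count = (-40)-(-2) = -38; aux=43
count*aux = (-38)*43 = -1634

-1634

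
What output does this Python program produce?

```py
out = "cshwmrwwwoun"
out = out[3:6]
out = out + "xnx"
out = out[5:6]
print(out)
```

slice [3:6] → 'wmr'
+ 'xnx' → 'wmrxnx'
slice [5:6] → 'x'

x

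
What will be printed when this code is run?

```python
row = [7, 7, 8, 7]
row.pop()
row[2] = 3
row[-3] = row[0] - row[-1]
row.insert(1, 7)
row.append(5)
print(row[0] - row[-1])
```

pop() removes 7 → [7, 7, 8]
row[2] = 3 → [7, 7, 3]
row[-3] = row[0]-row[-1] = 7-3 = 4 → [4, 7, 3]
insert 7 at 1 → [4, 7, 7, 3]
append 5 → [4, 7, 7, 3, 5]
row[0]-row[-1] = 4-5 = -1

-1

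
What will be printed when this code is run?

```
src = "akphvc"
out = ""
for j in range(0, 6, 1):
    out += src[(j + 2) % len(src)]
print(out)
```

phvcak

j=0: add src[2]='p' → 'p'
j=1: add src[3]='h' → 'ph'
j=2: add src[4]='v' → 'phv'
j=3: add src[5]='c' → 'phvc'
j=4: add src[0]='a' → 'phvca'
j=5: add src[1]='k' → 'phvcak'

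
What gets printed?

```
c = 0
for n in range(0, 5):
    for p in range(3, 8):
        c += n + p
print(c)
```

n=0,p=3: c = 0+3 = 3
n=0,p=4: c = 3+4 = 7
n=0,p=5: c = 7+5 = 12
n=0,p=6: c = 12+6 = 18
n=0,p=7: c = 18+7 = 25
n=1,p=3: c = 25+4 = 29
n=1,p=4: c = 29+5 = 34
n=1,p=5: c = 34+6 = 40
n=1,p=6: c = 40+7 = 47
n=1,p=7: c = 47+8 = 55
n=2,p=3: c = 55+5 = 60
n=2,p=4: c = 60+6 = 66
n=2,p=5: c = 66+7 = 73
n=2,p=6: c = 73+8 = 81
n=2,p=7: c = 81+9 = 90
n=3,p=3: c = 90+6 = 96
n=3,p=4: c = 96+7 = 103
n=3,p=5: c = 103+8 = 111
n=3,p=6: c = 111+9 = 120
n=3,p=7: c = 120+10 = 130
n=4,p=3: c = 130+7 = 137
n=4,p=4: c = 137+8 = 145
n=4,p=5: c = 145+9 = 154
n=4,p=6: c = 154+10 = 164
n=4,p=7: c = 164+11 = 175

175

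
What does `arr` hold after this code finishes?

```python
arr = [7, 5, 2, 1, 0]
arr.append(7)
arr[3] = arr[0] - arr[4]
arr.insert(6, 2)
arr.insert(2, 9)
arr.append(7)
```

[7, 5, 9, 2, 7, 0, 7, 2, 7]

append 7 → [7, 5, 2, 1, 0, 7]
arr[3] = arr[0]-arr[4] = 7-0 = 7 → [7, 5, 2, 7, 0, 7]
insert 2 at 6 → [7, 5, 2, 7, 0, 7, 2]
insert 9 at 2 → [7, 5, 9, 2, 7, 0, 7, 2]
append 7 → [7, 5, 9, 2, 7, 0, 7, 2, 7]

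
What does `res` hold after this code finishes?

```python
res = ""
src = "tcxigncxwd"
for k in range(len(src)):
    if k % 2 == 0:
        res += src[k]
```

'txgcw'

k=0: add 't' → 't'
k=1: skip
k=2: add 'x' → 'tx'
k=3: skip
k=4: add 'g' → 'txg'
k=5: skip
k=6: add 'c' → 'txgc'
k=7: skip
k=8: add 'w' → 'txgcw'
k=9: skip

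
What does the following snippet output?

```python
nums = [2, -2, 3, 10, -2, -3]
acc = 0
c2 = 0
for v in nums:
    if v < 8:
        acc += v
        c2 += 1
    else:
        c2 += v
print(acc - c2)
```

-17

v=2: <8, acc = 0+2 = 2; c2=1
v=-2: <8, acc = 2+(-2) = 0; c2=2
v=3: <8, acc = 0+3 = 3; c2=3
v=10: not <8; c2=13
v=-2: <8, acc = 3+(-2) = 1; c2=14
v=-3: <8, acc = 1+(-3) = -2; c2=15
acc-c2 = (-2)-15 = -17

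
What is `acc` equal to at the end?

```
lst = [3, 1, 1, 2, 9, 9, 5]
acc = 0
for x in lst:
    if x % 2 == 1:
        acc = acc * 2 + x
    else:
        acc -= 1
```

x=3: odd, acc = 0*2+3 = 3
x=1: odd, acc = 3*2+1 = 7
x=1: odd, acc = 7*2+1 = 15
x=2: not odd, acc = 15-1 = 14
x=9: odd, acc = 14*2+9 = 37
x=9: odd, acc = 37*2+9 = 83
x=5: odd, acc = 83*2+5 = 171

171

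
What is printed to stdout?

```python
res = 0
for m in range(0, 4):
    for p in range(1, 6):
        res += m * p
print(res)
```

90

m=0,p=1: res = 0+0 = 0
m=0,p=2: res = 0+0 = 0
m=0,p=3: res = 0+0 = 0
m=0,p=4: res = 0+0 = 0
m=0,p=5: res = 0+0 = 0
m=1,p=1: res = 0+1 = 1
m=1,p=2: res = 1+2 = 3
m=1,p=3: res = 3+3 = 6
m=1,p=4: res = 6+4 = 10
m=1,p=5: res = 10+5 = 15
m=2,p=1: res = 15+2 = 17
m=2,p=2: res = 17+4 = 21
m=2,p=3: res = 21+6 = 27
m=2,p=4: res = 27+8 = 35
m=2,p=5: res = 35+10 = 45
m=3,p=1: res = 45+3 = 48
m=3,p=2: res = 48+6 = 54
m=3,p=3: res = 54+9 = 63
m=3,p=4: res = 63+12 = 75
m=3,p=5: res = 75+15 = 90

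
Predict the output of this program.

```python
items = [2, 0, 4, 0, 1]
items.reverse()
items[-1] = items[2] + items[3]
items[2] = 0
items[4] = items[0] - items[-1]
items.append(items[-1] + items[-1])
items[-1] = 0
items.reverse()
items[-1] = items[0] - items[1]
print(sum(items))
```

reverse → [1, 0, 4, 0, 2]
items[-1] = items[2]+items[3] = 4+0 = 4 → [1, 0, 4, 0, 4]
items[2] = 0 → [1, 0, 0, 0, 4]
items[4] = items[0]-items[-1] = 1-4 = -3 → [1, 0, 0, 0, -3]
append items[-1]+items[-1] = (-3)+(-3) = -6 → [1, 0, 0, 0, -3, -6]
items[-1] = 0 → [1, 0, 0, 0, -3, 0]
reverse → [0, -3, 0, 0, 0, 1]
items[-1] = items[0]-items[1] = 0-(-3) = 3 → [0, -3, 0, 0, 0, 3]
sum = 0

0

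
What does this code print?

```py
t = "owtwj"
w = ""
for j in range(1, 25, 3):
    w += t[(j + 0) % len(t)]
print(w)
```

wjtowwjt

j=1: add t[1]='w' → 'w'
j=4: add t[4]='j' → 'wj'
j=7: add t[2]='t' → 'wjt'
j=10: add t[0]='o' → 'wjto'
j=13: add t[3]='w' → 'wjtow'
j=16: add t[1]='w' → 'wjtoww'
j=19: add t[4]='j' → 'wjtowwj'
j=22: add t[2]='t' → 'wjtowwjt'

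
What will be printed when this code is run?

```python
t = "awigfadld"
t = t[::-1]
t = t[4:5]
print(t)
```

reverse → 'dldafgiwa'
slice [4:5] → 'f'

f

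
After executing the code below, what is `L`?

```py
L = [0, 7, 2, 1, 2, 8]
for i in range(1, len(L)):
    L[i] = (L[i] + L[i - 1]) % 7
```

i=1: L[1] = (7+0)%7 = 0 → [0, 0, 2, 1, 2, 8]
i=2: L[2] = (2+0)%7 = 2 → [0, 0, 2, 1, 2, 8]
i=3: L[3] = (1+2)%7 = 3 → [0, 0, 2, 3, 2, 8]
i=4: L[4] = (2+3)%7 = 5 → [0, 0, 2, 3, 5, 8]
i=5: L[5] = (8+5)%7 = 6 → [0, 0, 2, 3, 5, 6]

[0, 0, 2, 3, 5, 6]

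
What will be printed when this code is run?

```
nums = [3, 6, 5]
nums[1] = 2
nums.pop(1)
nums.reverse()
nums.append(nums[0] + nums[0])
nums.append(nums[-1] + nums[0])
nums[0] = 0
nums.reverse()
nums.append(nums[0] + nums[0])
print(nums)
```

nums[1] = 2 → [3, 2, 5]
pop(1) removes 2 → [3, 5]
reverse → [5, 3]
append nums[0]+nums[0] = 5+5 = 10 → [5, 3, 10]
append nums[-1]+nums[0] = 10+5 = 15 → [5, 3, 10, 15]
nums[0] = 0 → [0, 3, 10, 15]
reverse → [15, 10, 3, 0]
append nums[0]+nums[0] = 15+15 = 30 → [15, 10, 3, 0, 30]

[15, 10, 3, 0, 30]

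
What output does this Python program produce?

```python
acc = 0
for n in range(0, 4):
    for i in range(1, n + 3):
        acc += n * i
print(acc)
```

n=0,i=1: acc = 0+0 = 0
n=0,i=2: acc = 0+0 = 0
n=1,i=1: acc = 0+1 = 1
n=1,i=2: acc = 1+2 = 3
n=1,i=3: acc = 3+3 = 6
n=2,i=1: acc = 6+2 = 8
n=2,i=2: acc = 8+4 = 12
n=2,i=3: acc = 12+6 = 18
n=2,i=4: acc = 18+8 = 26
n=3,i=1: acc = 26+3 = 29
n=3,i=2: acc = 29+6 = 35
n=3,i=3: acc = 35+9 = 44
n=3,i=4: acc = 44+12 = 56
n=3,i=5: acc = 56+15 = 71

71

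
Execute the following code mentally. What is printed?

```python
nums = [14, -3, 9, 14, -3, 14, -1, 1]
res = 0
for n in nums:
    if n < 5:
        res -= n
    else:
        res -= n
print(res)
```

-45

n=14: not <5, res = 0-14 = -14
n=-3: <5, res = (-14)-(-3) = -11
n=9: not <5, res = (-11)-9 = -20
n=14: not <5, res = (-20)-14 = -34
n=-3: <5, res = (-34)-(-3) = -31
n=14: not <5, res = (-31)-14 = -45
n=-1: <5, res = (-45)-(-1) = -44
n=1: <5, res = (-44)-1 = -45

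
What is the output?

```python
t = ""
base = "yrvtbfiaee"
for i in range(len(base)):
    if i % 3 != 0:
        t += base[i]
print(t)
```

i=0: skip
i=1: add 'r' → 'r'
i=2: add 'v' → 'rv'
i=3: skip
i=4: add 'b' → 'rvb'
i=5: add 'f' → 'rvbf'
i=6: skip
i=7: add 'a' → 'rvbfa'
i=8: add 'e' → 'rvbfae'
i=9: skip

rvbfae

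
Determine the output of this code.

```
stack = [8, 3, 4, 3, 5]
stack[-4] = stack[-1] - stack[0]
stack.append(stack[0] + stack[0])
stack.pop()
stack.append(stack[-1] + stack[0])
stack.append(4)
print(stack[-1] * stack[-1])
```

16

stack[-4] = stack[-1]-stack[0] = 5-8 = -3 → [8, -3, 4, 3, 5]
append stack[0]+stack[0] = 8+8 = 16 → [8, -3, 4, 3, 5, 16]
pop() removes 16 → [8, -3, 4, 3, 5]
append stack[-1]+stack[0] = 5+8 = 13 → [8, -3, 4, 3, 5, 13]
append 4 → [8, -3, 4, 3, 5, 13, 4]
stack[-1]*stack[-1] = 4*4 = 16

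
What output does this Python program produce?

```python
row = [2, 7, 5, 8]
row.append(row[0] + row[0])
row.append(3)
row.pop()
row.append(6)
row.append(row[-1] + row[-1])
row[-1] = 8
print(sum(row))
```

40

append row[0]+row[0] = 2+2 = 4 → [2, 7, 5, 8, 4]
append 3 → [2, 7, 5, 8, 4, 3]
pop() removes 3 → [2, 7, 5, 8, 4]
append 6 → [2, 7, 5, 8, 4, 6]
append row[-1]+row[-1] = 6+6 = 12 → [2, 7, 5, 8, 4, 6, 12]
row[-1] = 8 → [2, 7, 5, 8, 4, 6, 8]
sum = 40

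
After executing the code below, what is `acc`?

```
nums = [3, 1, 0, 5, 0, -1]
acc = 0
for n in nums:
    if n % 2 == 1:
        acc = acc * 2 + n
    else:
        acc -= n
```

37

n=3: odd, acc = 0*2+3 = 3
n=1: odd, acc = 3*2+1 = 7
n=0: not odd, acc = 7-0 = 7
n=5: odd, acc = 7*2+5 = 19
n=0: not odd, acc = 19-0 = 19
n=-1: odd, acc = 19*2+(-1) = 37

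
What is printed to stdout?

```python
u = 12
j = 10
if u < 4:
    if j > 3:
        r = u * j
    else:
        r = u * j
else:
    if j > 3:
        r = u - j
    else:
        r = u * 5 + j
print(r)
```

2

u=12, j=10
u < 4 is False; j > 3 is True
→ r = u - j = 2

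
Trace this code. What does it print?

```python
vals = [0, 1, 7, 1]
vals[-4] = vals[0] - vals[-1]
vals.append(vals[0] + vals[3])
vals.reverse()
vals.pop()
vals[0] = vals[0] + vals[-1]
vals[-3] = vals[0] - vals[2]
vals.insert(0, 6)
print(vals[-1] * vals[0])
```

6

vals[-4] = vals[0]-vals[-1] = 0-1 = -1 → [-1, 1, 7, 1]
append vals[0]+vals[3] = (-1)+1 = 0 → [-1, 1, 7, 1, 0]
reverse → [0, 1, 7, 1, -1]
pop() removes -1 → [0, 1, 7, 1]
vals[0] = vals[0]+vals[-1] = 0+1 = 1 → [1, 1, 7, 1]
vals[-3] = vals[0]-vals[2] = 1-7 = -6 → [1, -6, 7, 1]
insert 6 at 0 → [6, 1, -6, 7, 1]
vals[-1]*vals[0] = 1*6 = 6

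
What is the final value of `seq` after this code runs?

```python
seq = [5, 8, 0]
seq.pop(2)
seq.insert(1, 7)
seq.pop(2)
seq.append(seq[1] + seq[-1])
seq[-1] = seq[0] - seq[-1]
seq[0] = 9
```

[9, 7, -9]

pop(2) removes 0 → [5, 8]
insert 7 at 1 → [5, 7, 8]
pop(2) removes 8 → [5, 7]
append seq[1]+seq[-1] = 7+7 = 14 → [5, 7, 14]
seq[-1] = seq[0]-seq[-1] = 5-14 = -9 → [5, 7, -9]
seq[0] = 9 → [9, 7, -9]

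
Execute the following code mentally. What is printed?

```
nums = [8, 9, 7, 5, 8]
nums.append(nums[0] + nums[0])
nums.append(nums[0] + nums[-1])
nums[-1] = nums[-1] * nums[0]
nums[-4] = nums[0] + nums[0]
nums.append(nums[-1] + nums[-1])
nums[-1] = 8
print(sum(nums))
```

append nums[0]+nums[0] = 8+8 = 16 → [8, 9, 7, 5, 8, 16]
append nums[0]+nums[-1] = 8+16 = 24 → [8, 9, 7, 5, 8, 16, 24]
nums[-1] = nums[-1]*nums[0] = 24*8 = 192 → [8, 9, 7, 5, 8, 16, 192]
nums[-4] = nums[0]+nums[0] = 8+8 = 16 → [8, 9, 7, 16, 8, 16, 192]
append nums[-1]+nums[-1] = 192+192 = 384 → [8, 9, 7, 16, 8, 16, 192, 384]
nums[-1] = 8 → [8, 9, 7, 16, 8, 16, 192, 8]
sum = 264

264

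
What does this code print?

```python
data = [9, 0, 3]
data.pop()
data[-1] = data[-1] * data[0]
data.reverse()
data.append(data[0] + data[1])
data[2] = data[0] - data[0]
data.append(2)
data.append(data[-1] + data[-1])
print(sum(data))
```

15

pop() removes 3 → [9, 0]
data[-1] = data[-1]*data[0] = 0*9 = 0 → [9, 0]
reverse → [0, 9]
append data[0]+data[1] = 0+9 = 9 → [0, 9, 9]
data[2] = data[0]-data[0] = 0-0 = 0 → [0, 9, 0]
append 2 → [0, 9, 0, 2]
append data[-1]+data[-1] = 2+2 = 4 → [0, 9, 0, 2, 4]
sum = 15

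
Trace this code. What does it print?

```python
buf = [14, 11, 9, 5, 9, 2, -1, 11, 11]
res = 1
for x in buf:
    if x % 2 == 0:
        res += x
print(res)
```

x=14: even, res = 1+14 = 15
x=11: not even
x=9: not even
x=5: not even
x=9: not even
x=2: even, res = 15+2 = 17
x=-1: not even
x=11: not even
x=11: not even

17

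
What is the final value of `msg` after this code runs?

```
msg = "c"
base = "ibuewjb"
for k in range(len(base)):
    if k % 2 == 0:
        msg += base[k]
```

k=0: add 'i' → 'ci'
k=1: skip
k=2: add 'u' → 'ciu'
k=3: skip
k=4: add 'w' → 'ciuw'
k=5: skip
k=6: add 'b' → 'ciuwb'

'ciuwb'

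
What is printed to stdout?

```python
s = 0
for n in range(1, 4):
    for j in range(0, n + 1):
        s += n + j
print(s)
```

n=1,j=0: s = 0+1 = 1
n=1,j=1: s = 1+2 = 3
n=2,j=0: s = 3+2 = 5
n=2,j=1: s = 5+3 = 8
n=2,j=2: s = 8+4 = 12
n=3,j=0: s = 12+3 = 15
n=3,j=1: s = 15+4 = 19
n=3,j=2: s = 19+5 = 24
n=3,j=3: s = 24+6 = 30

30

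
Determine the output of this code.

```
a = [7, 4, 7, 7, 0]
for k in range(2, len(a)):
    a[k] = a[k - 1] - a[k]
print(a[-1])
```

k=2: a[2] = 4-7 = -3 → [7, 4, -3, 7, 0]
k=3: a[3] = (-3)-7 = -10 → [7, 4, -3, -10, 0]
k=4: a[4] = (-10)-0 = -10 → [7, 4, -3, -10, -10]

-10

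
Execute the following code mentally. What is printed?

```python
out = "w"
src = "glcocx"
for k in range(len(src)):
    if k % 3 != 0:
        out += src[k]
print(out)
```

wlccx

k=0: skip
k=1: add 'l' → 'wl'
k=2: add 'c' → 'wlc'
k=3: skip
k=4: add 'c' → 'wlcc'
k=5: add 'x' → 'wlccx'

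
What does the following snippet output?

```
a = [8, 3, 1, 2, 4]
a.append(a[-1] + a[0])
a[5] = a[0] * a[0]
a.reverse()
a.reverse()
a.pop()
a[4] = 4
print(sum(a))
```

append a[-1]+a[0] = 4+8 = 12 → [8, 3, 1, 2, 4, 12]
a[5] = a[0]*a[0] = 8*8 = 64 → [8, 3, 1, 2, 4, 64]
reverse → [64, 4, 2, 1, 3, 8]
reverse → [8, 3, 1, 2, 4, 64]
pop() removes 64 → [8, 3, 1, 2, 4]
a[4] = 4 → [8, 3, 1, 2, 4]
sum = 18

18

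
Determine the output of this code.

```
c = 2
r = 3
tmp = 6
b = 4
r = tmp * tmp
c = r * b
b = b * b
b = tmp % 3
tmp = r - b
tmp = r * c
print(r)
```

r = 6*6 = 36
c = 36*4 = 144
b = 4*4 = 16
b = 6%3 = 0
tmp = 36-0 = 36
tmp = 36*144 = 5184

36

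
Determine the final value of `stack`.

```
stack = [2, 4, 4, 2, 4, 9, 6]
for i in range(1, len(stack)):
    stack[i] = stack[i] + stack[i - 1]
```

i=1: stack[1] = 4+2 = 6 → [2, 6, 4, 2, 4, 9, 6]
i=2: stack[2] = 4+6 = 10 → [2, 6, 10, 2, 4, 9, 6]
i=3: stack[3] = 2+10 = 12 → [2, 6, 10, 12, 4, 9, 6]
i=4: stack[4] = 4+12 = 16 → [2, 6, 10, 12, 16, 9, 6]
i=5: stack[5] = 9+16 = 25 → [2, 6, 10, 12, 16, 25, 6]
i=6: stack[6] = 6+25 = 31 → [2, 6, 10, 12, 16, 25, 31]

[2, 6, 10, 12, 16, 25, 31]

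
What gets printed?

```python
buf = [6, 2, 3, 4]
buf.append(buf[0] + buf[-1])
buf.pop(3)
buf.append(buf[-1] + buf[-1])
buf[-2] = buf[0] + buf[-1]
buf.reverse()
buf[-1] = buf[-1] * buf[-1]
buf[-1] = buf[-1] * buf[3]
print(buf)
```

[20, 26, 3, 2, 72]

append buf[0]+buf[-1] = 6+4 = 10 → [6, 2, 3, 4, 10]
pop(3) removes 4 → [6, 2, 3, 10]
append buf[-1]+buf[-1] = 10+10 = 20 → [6, 2, 3, 10, 20]
buf[-2] = buf[0]+buf[-1] = 6+20 = 26 → [6, 2, 3, 26, 20]
reverse → [20, 26, 3, 2, 6]
buf[-1] = buf[-1]*buf[-1] = 6*6 = 36 → [20, 26, 3, 2, 36]
buf[-1] = buf[-1]*buf[3] = 36*2 = 72 → [20, 26, 3, 2, 72]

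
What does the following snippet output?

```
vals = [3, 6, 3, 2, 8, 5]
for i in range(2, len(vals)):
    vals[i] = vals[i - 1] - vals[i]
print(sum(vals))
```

-6

i=2: vals[2] = 6-3 = 3 → [3, 6, 3, 2, 8, 5]
i=3: vals[3] = 3-2 = 1 → [3, 6, 3, 1, 8, 5]
i=4: vals[4] = 1-8 = -7 → [3, 6, 3, 1, -7, 5]
i=5: vals[5] = (-7)-5 = -12 → [3, 6, 3, 1, -7, -12]
sum = -6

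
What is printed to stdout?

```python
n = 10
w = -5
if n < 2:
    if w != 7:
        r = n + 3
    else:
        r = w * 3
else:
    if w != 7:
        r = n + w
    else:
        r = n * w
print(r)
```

5

n=10, w=-5
n < 2 is False; w != 7 is True
→ r = n + w = 5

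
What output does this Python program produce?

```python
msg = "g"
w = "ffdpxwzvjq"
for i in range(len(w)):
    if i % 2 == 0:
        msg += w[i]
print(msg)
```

gfdxzj

i=0: add 'f' → 'gf'
i=1: skip
i=2: add 'd' → 'gfd'
i=3: skip
i=4: add 'x' → 'gfdx'
i=5: skip
i=6: add 'z' → 'gfdxz'
i=7: skip
i=8: add 'j' → 'gfdxzj'
i=9: skip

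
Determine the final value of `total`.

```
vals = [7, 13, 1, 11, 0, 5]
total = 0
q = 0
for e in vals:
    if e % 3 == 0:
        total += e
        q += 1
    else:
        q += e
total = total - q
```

e=7: not %3==0; q=7
e=13: not %3==0; q=20
e=1: not %3==0; q=21
e=11: not %3==0; q=32
e=0: %3==0, total = 0+0 = 0; q=33
e=5: not %3==0; q=38
total-q = 0-38 = -38

-38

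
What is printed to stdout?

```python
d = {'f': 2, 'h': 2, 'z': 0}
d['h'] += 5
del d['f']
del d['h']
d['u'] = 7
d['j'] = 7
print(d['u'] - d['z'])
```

7

d['h'] = 2+5 = 7 → {'f': 2, 'h': 7, 'z': 0}
del 'f' → {'h': 7, 'z': 0}
del 'h' → {'z': 0}
d['u'] = 7 → {'z': 0, 'u': 7}
d['j'] = 7 → {'z': 0, 'u': 7, 'j': 7}
d['u']-d['z'] = 7-0 = 7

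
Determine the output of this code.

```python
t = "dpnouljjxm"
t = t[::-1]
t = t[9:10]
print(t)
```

reverse → 'mxjjluonpd'
slice [9:10] → 'd'

d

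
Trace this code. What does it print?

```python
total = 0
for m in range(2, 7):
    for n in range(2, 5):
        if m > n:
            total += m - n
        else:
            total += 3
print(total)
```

37

m=2,n=2: not 2>2, total = 0+3 = 3
m=2,n=3: not 2>3, total = 3+3 = 6
m=2,n=4: not 2>4, total = 6+3 = 9
m=3,n=2: 3>2, total = 9+1 = 10
m=3,n=3: not 3>3, total = 10+3 = 13
m=3,n=4: not 3>4, total = 13+3 = 16
m=4,n=2: 4>2, total = 16+2 = 18
m=4,n=3: 4>3, total = 18+1 = 19
m=4,n=4: not 4>4, total = 19+3 = 22
m=5,n=2: 5>2, total = 22+3 = 25
m=5,n=3: 5>3, total = 25+2 = 27
m=5,n=4: 5>4, total = 27+1 = 28
m=6,n=2: 6>2, total = 28+4 = 32
m=6,n=3: 6>3, total = 32+3 = 35
m=6,n=4: 6>4, total = 35+2 = 37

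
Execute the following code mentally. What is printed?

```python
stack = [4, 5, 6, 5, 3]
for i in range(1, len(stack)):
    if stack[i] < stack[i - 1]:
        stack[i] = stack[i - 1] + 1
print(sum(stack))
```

30

i=1: 5>=4, unchanged → [4, 5, 6, 5, 3]
i=2: 6>=5, unchanged → [4, 5, 6, 5, 3]
i=3: 5<6, stack[3] = 6+1 = 7 → [4, 5, 6, 7, 3]
i=4: 3<7, stack[4] = 7+1 = 8 → [4, 5, 6, 7, 8]
sum = 30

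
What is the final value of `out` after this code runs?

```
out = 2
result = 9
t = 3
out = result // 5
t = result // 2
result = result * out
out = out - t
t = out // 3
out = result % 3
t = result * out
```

out = 9//5 = 1
t = 9//2 = 4
result = 9*1 = 9
out = 1-4 = -3
t = (-3)//3 = -1
out = 9%3 = 0
t = 9*0 = 0

0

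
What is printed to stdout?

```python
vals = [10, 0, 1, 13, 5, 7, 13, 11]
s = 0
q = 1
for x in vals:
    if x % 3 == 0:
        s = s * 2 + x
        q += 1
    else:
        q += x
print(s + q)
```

62

x=10: not %3==0; q=11
x=0: %3==0, s = 0*2+0 = 0; q=12
x=1: not %3==0; q=13
x=13: not %3==0; q=26
x=5: not %3==0; q=31
x=7: not %3==0; q=38
x=13: not %3==0; q=51
x=11: not %3==0; q=62
s+q = 0+62 = 62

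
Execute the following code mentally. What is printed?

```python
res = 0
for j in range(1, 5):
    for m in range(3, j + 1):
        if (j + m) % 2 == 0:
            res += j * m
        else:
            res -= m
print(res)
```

j=3,m=3: even sum, res = 0+9 = 9
j=4,m=3: odd sum, res = 9-3 = 6
j=4,m=4: even sum, res = 6+16 = 22

22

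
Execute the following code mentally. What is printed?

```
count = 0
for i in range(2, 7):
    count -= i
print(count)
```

-20

i=2: count = 0-2 = -2
i=3: count = (-2)-3 = -5
i=4: count = (-5)-4 = -9
i=5: count = (-9)-5 = -14
i=6: count = (-14)-6 = -20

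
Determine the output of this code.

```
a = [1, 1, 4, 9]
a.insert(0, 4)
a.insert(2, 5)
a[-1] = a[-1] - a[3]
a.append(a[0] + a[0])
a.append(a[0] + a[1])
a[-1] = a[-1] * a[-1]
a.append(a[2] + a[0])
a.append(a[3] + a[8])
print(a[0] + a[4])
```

8

insert 4 at 0 → [4, 1, 1, 4, 9]
insert 5 at 2 → [4, 1, 5, 1, 4, 9]
a[-1] = a[-1]-a[3] = 9-1 = 8 → [4, 1, 5, 1, 4, 8]
append a[0]+a[0] = 4+4 = 8 → [4, 1, 5, 1, 4, 8, 8]
append a[0]+a[1] = 4+1 = 5 → [4, 1, 5, 1, 4, 8, 8, 5]
a[-1] = a[-1]*a[-1] = 5*5 = 25 → [4, 1, 5, 1, 4, 8, 8, 25]
append a[2]+a[0] = 5+4 = 9 → [4, 1, 5, 1, 4, 8, 8, 25, 9]
append a[3]+a[8] = 1+9 = 10 → [4, 1, 5, 1, 4, 8, 8, 25, 9, 10]
a[0]+a[4] = 4+4 = 8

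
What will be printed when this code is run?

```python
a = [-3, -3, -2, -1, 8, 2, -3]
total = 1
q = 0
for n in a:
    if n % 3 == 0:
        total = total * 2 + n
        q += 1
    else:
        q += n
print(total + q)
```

n=-3: %3==0, total = 1*2+(-3) = -1; q=1
n=-3: %3==0, total = (-1)*2+(-3) = -5; q=2
n=-2: not %3==0; q=0
n=-1: not %3==0; q=-1
n=8: not %3==0; q=7
n=2: not %3==0; q=9
n=-3: %3==0, total = (-5)*2+(-3) = -13; q=10
total+q = (-13)+10 = -3

-3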